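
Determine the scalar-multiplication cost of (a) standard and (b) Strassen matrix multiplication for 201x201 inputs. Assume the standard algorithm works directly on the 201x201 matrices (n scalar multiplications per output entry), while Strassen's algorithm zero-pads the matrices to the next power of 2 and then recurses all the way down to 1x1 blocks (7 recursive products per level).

Matrix multiplication for 201x201 matrices:

Strassen's algorithm requires power-of-2 dimensions. Pad 201x201 to 256x256 (next power of 2).

Standard algorithm: 201^3 = 8120601 multiplications
Strassen's algorithm: 7^(log2(256)) = 7^8 = 5764801 multiplications
Savings: 8120601 - 5764801 = 2355800 multiplications

Standard: 8120601 multiplications (201^3). Strassen: 5764801 multiplications (7^8, after padding to 256x256). Strassen reduces 8 recursive multiplications to 7 at each level.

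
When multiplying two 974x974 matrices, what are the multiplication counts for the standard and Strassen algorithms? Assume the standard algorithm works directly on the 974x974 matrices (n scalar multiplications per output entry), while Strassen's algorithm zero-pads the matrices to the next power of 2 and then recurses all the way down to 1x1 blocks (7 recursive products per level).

Matrix multiplication for 974x974 matrices:

Strassen's algorithm requires power-of-2 dimensions. Pad 974x974 to 1024x1024 (next power of 2).

Standard algorithm: 974^3 = 924010424 multiplications
Strassen's algorithm: 7^(log2(1024)) = 7^10 = 282475249 multiplications
Savings: 924010424 - 282475249 = 641535175 multiplications

Standard: 924010424 multiplications (974^3). Strassen: 282475249 multiplications (7^10, after padding to 1024x1024). Strassen reduces 8 recursive multiplications to 7 at each level.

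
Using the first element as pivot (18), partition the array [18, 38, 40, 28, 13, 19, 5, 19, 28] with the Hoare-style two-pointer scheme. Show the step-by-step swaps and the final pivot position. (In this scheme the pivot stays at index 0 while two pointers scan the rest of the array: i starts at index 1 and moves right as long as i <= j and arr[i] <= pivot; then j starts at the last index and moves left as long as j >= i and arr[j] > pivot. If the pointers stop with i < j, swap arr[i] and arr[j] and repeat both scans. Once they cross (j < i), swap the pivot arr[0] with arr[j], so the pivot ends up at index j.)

Hoare-style two-pointer partition with pivot = 18:

Initial array: [18, 38, 40, 28, 13, 19, 5, 19, 28]

Pointers start at i = 1, j = 8.
i stops at index 1 (arr[1]=38 > 18), j stops at index 6 (arr[6]=5 <= 18): swap arr[1] and arr[6], array becomes [18, 5, 40, 28, 13, 19, 38, 19, 28]
i stops at index 2 (arr[2]=40 > 18), j stops at index 4 (arr[4]=13 <= 18): swap arr[2] and arr[4], array becomes [18, 5, 13, 28, 40, 19, 38, 19, 28]
i ends at 3, j ends at 2: the pointers have crossed (j < i), so scanning stops.

Swap pivot arr[0] with arr[2] to place pivot at position 2: [13, 5, 18, 28, 40, 19, 38, 19, 28]
Pivot position: 2

After partitioning with pivot 18, the array becomes [13, 5, 18, 28, 40, 19, 38, 19, 28]. The pivot is placed at index 2. All elements to the left of the pivot are <= 18, and all elements to the right are > 18.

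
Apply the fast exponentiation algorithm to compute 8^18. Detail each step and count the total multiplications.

Computing 8^18 by squaring (build up from 8^1; each line after the first costs one multiplication):

8^1 = 8
8^2 = (8^1)^2 = 8^2 = 64
8^4 = (8^2)^2 = 64^2 = 4096
8^8 = (8^4)^2 = 4096^2 = 16777216
8^9 = 8 * 8^8 = 8 * 16777216 = 134217728
8^18 = (8^9)^2 = 134217728^2 = 18014398509481984

Result: 18014398509481984
Multiplications needed: 5 (5 lines after 8^1)

8^18 = 18014398509481984. Using exponentiation by squaring, this requires 5 multiplications. The key idea: if the exponent is even, square the half-power; if odd, multiply by the base once.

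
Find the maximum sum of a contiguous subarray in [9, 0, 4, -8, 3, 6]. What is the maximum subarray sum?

Using Kadane's algorithm on [9, 0, 4, -8, 3, 6]:

Scanning through the array:
Position 1 (value 0): max_ending_here = 9, max_so_far = 9
Position 2 (value 4): max_ending_here = 13, max_so_far = 13
Position 3 (value -8): max_ending_here = 5, max_so_far = 13
Position 4 (value 3): max_ending_here = 8, max_so_far = 13
Position 5 (value 6): max_ending_here = 14, max_so_far = 14

Maximum subarray: [9, 0, 4, -8, 3, 6]
Maximum sum: 14

The maximum subarray is [9, 0, 4, -8, 3, 6] with sum 14. This subarray runs from index 0 to index 5.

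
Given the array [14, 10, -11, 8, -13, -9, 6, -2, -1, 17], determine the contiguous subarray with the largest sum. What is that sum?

Using Kadane's algorithm on [14, 10, -11, 8, -13, -9, 6, -2, -1, 17]:

Scanning through the array:
Position 1 (value 10): max_ending_here = 24, max_so_far = 24
Position 2 (value -11): max_ending_here = 13, max_so_far = 24
Position 3 (value 8): max_ending_here = 21, max_so_far = 24
Position 4 (value -13): max_ending_here = 8, max_so_far = 24
Position 5 (value -9): max_ending_here = -1, max_so_far = 24
Position 6 (value 6): max_ending_here = 6, max_so_far = 24
Position 7 (value -2): max_ending_here = 4, max_so_far = 24
Position 8 (value -1): max_ending_here = 3, max_so_far = 24
Position 9 (value 17): max_ending_here = 20, max_so_far = 24

Maximum subarray: [14, 10]
Maximum sum: 24

The maximum subarray is [14, 10] with sum 24. This subarray runs from index 0 to index 1.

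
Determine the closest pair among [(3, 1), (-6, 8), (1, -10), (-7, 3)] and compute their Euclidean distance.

Computing all pairwise distances among 4 points:

d((3, 1), (-6, 8)) = 11.4018
d((3, 1), (1, -10)) = 11.1803
d((3, 1), (-7, 3)) = 10.198
d((-6, 8), (1, -10)) = 19.3132
d((-6, 8), (-7, 3)) = 5.099 <-- minimum
d((1, -10), (-7, 3)) = 15.2643

Closest pair: (-6, 8) and (-7, 3) with distance 5.099

The closest pair is (-6, 8) and (-7, 3) with Euclidean distance 5.099. For 4 points, brute-force pairwise comparison is shown above. For large n, the divide-and-conquer algorithm (sort by x, recurse on halves, check the dividing strip) achieves O(n log n).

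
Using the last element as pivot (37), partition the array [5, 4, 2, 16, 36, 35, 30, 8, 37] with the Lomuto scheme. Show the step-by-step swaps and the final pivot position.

Lomuto partition with pivot = 37:

Initial array: [5, 4, 2, 16, 36, 35, 30, 8, 37]

arr[0]=5 <= 37: swap with position 0, array becomes [5, 4, 2, 16, 36, 35, 30, 8, 37]
arr[1]=4 <= 37: swap with position 1, array becomes [5, 4, 2, 16, 36, 35, 30, 8, 37]
arr[2]=2 <= 37: swap with position 2, array becomes [5, 4, 2, 16, 36, 35, 30, 8, 37]
arr[3]=16 <= 37: swap with position 3, array becomes [5, 4, 2, 16, 36, 35, 30, 8, 37]
arr[4]=36 <= 37: swap with position 4, array becomes [5, 4, 2, 16, 36, 35, 30, 8, 37]
arr[5]=35 <= 37: swap with position 5, array becomes [5, 4, 2, 16, 36, 35, 30, 8, 37]
arr[6]=30 <= 37: swap with position 6, array becomes [5, 4, 2, 16, 36, 35, 30, 8, 37]
arr[7]=8 <= 37: swap with position 7, array becomes [5, 4, 2, 16, 36, 35, 30, 8, 37]

Place pivot at position 8: [5, 4, 2, 16, 36, 35, 30, 8, 37]
Pivot position: 8

After partitioning with pivot 37, the array becomes [5, 4, 2, 16, 36, 35, 30, 8, 37]. The pivot is placed at index 8. All elements to the left of the pivot are <= 37, and all elements to the right are > 37.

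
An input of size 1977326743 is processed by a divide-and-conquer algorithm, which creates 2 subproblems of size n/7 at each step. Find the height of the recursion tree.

For divide and conquer with division factor 7:

Problem sizes at each level:
Level 0: 1977326743
Level 1: 282475249
Level 2: 40353607
Level 3: 5764801
Level 4: 823543
Level 5: 117649
Level 6: 16807
Level 7: 2401
Level 8: 343
Level 9: 49
Level 10: 7
Level 11: 1

The root is level 0 and the size-1 base case is level 11 (the tree spans levels 0 through 11, i.e. 12 levels counting the root), so the depth is the number of divisions: log_7(1977326743) = 11

The recursion tree depth is log_7(1977326743) = 11. At each level, the problem size is divided by 7, so it takes 11 divisions to reduce to a base case of size 1. The algorithm makes 2 recursive calls at each level.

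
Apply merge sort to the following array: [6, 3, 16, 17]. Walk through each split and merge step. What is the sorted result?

Merge sort trace:

Split: [6, 3, 16, 17] -> [6, 3] and [16, 17]
  Split: [6, 3] -> [6] and [3]
  Merge: [6] + [3] -> [3, 6]
  Split: [16, 17] -> [16] and [17]
  Merge: [16] + [17] -> [16, 17]
Merge: [3, 6] + [16, 17] -> [3, 6, 16, 17]

Final sorted array: [3, 6, 16, 17]

The merge sort proceeds by recursively splitting the array and merging sorted halves.
After all merges, the sorted array is [3, 6, 16, 17].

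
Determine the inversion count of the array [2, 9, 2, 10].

Finding inversions in [2, 9, 2, 10]:

(1, 2): arr[1]=9 > arr[2]=2

Total inversions: 1

The array has 1 inversion(s): (1,2). Each pair (i,j) satisfies i < j and arr[i] > arr[j].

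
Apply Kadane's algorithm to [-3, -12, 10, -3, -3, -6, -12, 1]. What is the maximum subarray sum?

Using Kadane's algorithm on [-3, -12, 10, -3, -3, -6, -12, 1]:

Scanning through the array:
Position 1 (value -12): max_ending_here = -12, max_so_far = -3
Position 2 (value 10): max_ending_here = 10, max_so_far = 10
Position 3 (value -3): max_ending_here = 7, max_so_far = 10
Position 4 (value -3): max_ending_here = 4, max_so_far = 10
Position 5 (value -6): max_ending_here = -2, max_so_far = 10
Position 6 (value -12): max_ending_here = -12, max_so_far = 10
Position 7 (value 1): max_ending_here = 1, max_so_far = 10

Maximum subarray: [10]
Maximum sum: 10

The maximum subarray is [10] with sum 10. This subarray runs from index 2 to index 2.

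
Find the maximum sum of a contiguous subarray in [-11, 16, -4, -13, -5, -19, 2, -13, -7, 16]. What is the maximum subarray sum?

Using Kadane's algorithm on [-11, 16, -4, -13, -5, -19, 2, -13, -7, 16]:

Scanning through the array:
Position 1 (value 16): max_ending_here = 16, max_so_far = 16
Position 2 (value -4): max_ending_here = 12, max_so_far = 16
Position 3 (value -13): max_ending_here = -1, max_so_far = 16
Position 4 (value -5): max_ending_here = -5, max_so_far = 16
Position 5 (value -19): max_ending_here = -19, max_so_far = 16
Position 6 (value 2): max_ending_here = 2, max_so_far = 16
Position 7 (value -13): max_ending_here = -11, max_so_far = 16
Position 8 (value -7): max_ending_here = -7, max_so_far = 16
Position 9 (value 16): max_ending_here = 16, max_so_far = 16

Maximum subarray: [16]
Maximum sum: 16

The maximum subarray is [16] with sum 16. This subarray runs from index 1 to index 1.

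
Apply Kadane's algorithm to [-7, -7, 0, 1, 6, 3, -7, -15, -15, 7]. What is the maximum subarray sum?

Using Kadane's algorithm on [-7, -7, 0, 1, 6, 3, -7, -15, -15, 7]:

Scanning through the array:
Position 1 (value -7): max_ending_here = -7, max_so_far = -7
Position 2 (value 0): max_ending_here = 0, max_so_far = 0
Position 3 (value 1): max_ending_here = 1, max_so_far = 1
Position 4 (value 6): max_ending_here = 7, max_so_far = 7
Position 5 (value 3): max_ending_here = 10, max_so_far = 10
Position 6 (value -7): max_ending_here = 3, max_so_far = 10
Position 7 (value -15): max_ending_here = -12, max_so_far = 10
Position 8 (value -15): max_ending_here = -15, max_so_far = 10
Position 9 (value 7): max_ending_here = 7, max_so_far = 10

Maximum subarray: [0, 1, 6, 3]
Maximum sum: 10

The maximum subarray is [0, 1, 6, 3] with sum 10. This subarray runs from index 2 to index 5.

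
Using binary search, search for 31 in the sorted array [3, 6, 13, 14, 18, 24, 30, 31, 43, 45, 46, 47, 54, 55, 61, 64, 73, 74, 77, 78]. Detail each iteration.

Binary search for 31 in [3, 6, 13, 14, 18, 24, 30, 31, 43, 45, 46, 47, 54, 55, 61, 64, 73, 74, 77, 78]:

lo=0, hi=19, mid=9, arr[mid]=45 -> 45 > 31, search left half
lo=0, hi=8, mid=4, arr[mid]=18 -> 18 < 31, search right half
lo=5, hi=8, mid=6, arr[mid]=30 -> 30 < 31, search right half
lo=7, hi=8, mid=7, arr[mid]=31 -> Found target at index 7!

Binary search finds 31 at index 7 after 4 comparisons. The search repeatedly halves the search space by comparing with the middle element.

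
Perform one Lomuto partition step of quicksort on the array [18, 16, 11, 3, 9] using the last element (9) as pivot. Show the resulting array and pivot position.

Lomuto partition with pivot = 9:

Initial array: [18, 16, 11, 3, 9]

arr[0]=18 > 9: no swap
arr[1]=16 > 9: no swap
arr[2]=11 > 9: no swap
arr[3]=3 <= 9: swap with position 0, array becomes [3, 16, 11, 18, 9]

Place pivot at position 1: [3, 9, 11, 18, 16]
Pivot position: 1

After partitioning with pivot 9, the array becomes [3, 9, 11, 18, 16]. The pivot is placed at index 1. All elements to the left of the pivot are <= 9, and all elements to the right are > 9.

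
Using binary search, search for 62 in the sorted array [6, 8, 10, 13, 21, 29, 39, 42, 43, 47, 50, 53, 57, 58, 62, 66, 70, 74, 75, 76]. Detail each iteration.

Binary search for 62 in [6, 8, 10, 13, 21, 29, 39, 42, 43, 47, 50, 53, 57, 58, 62, 66, 70, 74, 75, 76]:

lo=0, hi=19, mid=9, arr[mid]=47 -> 47 < 62, search right half
lo=10, hi=19, mid=14, arr[mid]=62 -> Found target at index 14!

Binary search finds 62 at index 14 after 2 comparisons. The search repeatedly halves the search space by comparing with the middle element.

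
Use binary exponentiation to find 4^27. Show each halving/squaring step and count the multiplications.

Computing 4^27 by squaring (build up from 4^1; each line after the first costs one multiplication):

4^1 = 4
4^2 = (4^1)^2 = 4^2 = 16
4^3 = 4 * 4^2 = 4 * 16 = 64
4^6 = (4^3)^2 = 64^2 = 4096
4^12 = (4^6)^2 = 4096^2 = 16777216
4^13 = 4 * 4^12 = 4 * 16777216 = 67108864
4^26 = (4^13)^2 = 67108864^2 = 4503599627370496
4^27 = 4 * 4^26 = 4 * 4503599627370496 = 18014398509481984

Result: 18014398509481984
Multiplications needed: 7 (7 lines after 4^1)

4^27 = 18014398509481984. Using exponentiation by squaring, this requires 7 multiplications. The key idea: if the exponent is even, square the half-power; if odd, multiply by the base once.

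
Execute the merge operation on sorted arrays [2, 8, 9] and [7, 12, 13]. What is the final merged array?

Merging process:

Compare 2 vs 7: take 2 from left. Merged: [2]
Compare 8 vs 7: take 7 from right. Merged: [2, 7]
Compare 8 vs 12: take 8 from left. Merged: [2, 7, 8]
Compare 9 vs 12: take 9 from left. Merged: [2, 7, 8, 9]
Append remaining from right: [12, 13]. Merged: [2, 7, 8, 9, 12, 13]

Final merged array: [2, 7, 8, 9, 12, 13]
Total comparisons: 4

The merged array is [2, 7, 8, 9, 12, 13], requiring 4 comparisons. The merge step runs in O(n) time where n is the total number of elements.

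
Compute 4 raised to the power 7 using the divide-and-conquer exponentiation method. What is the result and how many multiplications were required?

Computing 4^7 by squaring (build up from 4^1; each line after the first costs one multiplication):

4^1 = 4
4^2 = (4^1)^2 = 4^2 = 16
4^3 = 4 * 4^2 = 4 * 16 = 64
4^6 = (4^3)^2 = 64^2 = 4096
4^7 = 4 * 4^6 = 4 * 4096 = 16384

Result: 16384
Multiplications needed: 4 (4 lines after 4^1)

4^7 = 16384. Using exponentiation by squaring, this requires 4 multiplications. The key idea: if the exponent is even, square the half-power; if odd, multiply by the base once.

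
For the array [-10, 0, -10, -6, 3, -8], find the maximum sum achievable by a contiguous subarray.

Using Kadane's algorithm on [-10, 0, -10, -6, 3, -8]:

Scanning through the array:
Position 1 (value 0): max_ending_here = 0, max_so_far = 0
Position 2 (value -10): max_ending_here = -10, max_so_far = 0
Position 3 (value -6): max_ending_here = -6, max_so_far = 0
Position 4 (value 3): max_ending_here = 3, max_so_far = 3
Position 5 (value -8): max_ending_here = -5, max_so_far = 3

Maximum subarray: [3]
Maximum sum: 3

The maximum subarray is [3] with sum 3. This subarray runs from index 4 to index 4.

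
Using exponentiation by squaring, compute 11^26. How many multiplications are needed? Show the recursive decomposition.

Computing 11^26 by squaring (build up from 11^1; each line after the first costs one multiplication):

11^1 = 11
11^2 = (11^1)^2 = 11^2 = 121
11^3 = 11 * 11^2 = 11 * 121 = 1331
11^6 = (11^3)^2 = 1331^2 = 1771561
11^12 = (11^6)^2 = 1771561^2 = 3138428376721
11^13 = 11 * 11^12 = 11 * 3138428376721 = 34522712143931
11^26 = (11^13)^2 = 34522712143931^2 = 1191817653772720942460132761

Result: 1191817653772720942460132761
Multiplications needed: 6 (6 lines after 11^1)

11^26 = 1191817653772720942460132761. Using exponentiation by squaring, this requires 6 multiplications. The key idea: if the exponent is even, square the half-power; if odd, multiply by the base once.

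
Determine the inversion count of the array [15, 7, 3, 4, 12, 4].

Finding inversions in [15, 7, 3, 4, 12, 4]:

(0, 1): arr[0]=15 > arr[1]=7
(0, 2): arr[0]=15 > arr[2]=3
(0, 3): arr[0]=15 > arr[3]=4
(0, 4): arr[0]=15 > arr[4]=12
(0, 5): arr[0]=15 > arr[5]=4
(1, 2): arr[1]=7 > arr[2]=3
(1, 3): arr[1]=7 > arr[3]=4
(1, 5): arr[1]=7 > arr[5]=4
(4, 5): arr[4]=12 > arr[5]=4

Total inversions: 9

The array has 9 inversion(s): (0,1), (0,2), (0,3), (0,4), (0,5), (1,2), (1,3), (1,5), (4,5). Each pair (i,j) satisfies i < j and arr[i] > arr[j].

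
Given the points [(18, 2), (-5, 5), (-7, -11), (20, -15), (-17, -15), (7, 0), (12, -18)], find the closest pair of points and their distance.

Computing all pairwise distances among 7 points:

d((18, 2), (-5, 5)) = 23.1948
d((18, 2), (-7, -11)) = 28.178
d((18, 2), (20, -15)) = 17.1172
d((18, 2), (-17, -15)) = 38.9102
d((18, 2), (7, 0)) = 11.1803
d((18, 2), (12, -18)) = 20.8806
d((-5, 5), (-7, -11)) = 16.1245
d((-5, 5), (20, -15)) = 32.0156
d((-5, 5), (-17, -15)) = 23.3238
d((-5, 5), (7, 0)) = 13.0
d((-5, 5), (12, -18)) = 28.6007
d((-7, -11), (20, -15)) = 27.2947
d((-7, -11), (-17, -15)) = 10.7703
d((-7, -11), (7, 0)) = 17.8045
d((-7, -11), (12, -18)) = 20.2485
d((20, -15), (-17, -15)) = 37.0
d((20, -15), (7, 0)) = 19.8494
d((20, -15), (12, -18)) = 8.544 <-- minimum
d((-17, -15), (7, 0)) = 28.3019
d((-17, -15), (12, -18)) = 29.1548
d((7, 0), (12, -18)) = 18.6815

Closest pair: (20, -15) and (12, -18) with distance 8.544

The closest pair is (20, -15) and (12, -18) with Euclidean distance 8.544. For 7 points, brute-force pairwise comparison is shown above. For large n, the divide-and-conquer algorithm (sort by x, recurse on halves, check the dividing strip) achieves O(n log n).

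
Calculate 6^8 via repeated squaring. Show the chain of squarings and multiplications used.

Computing 6^8 by squaring (build up from 6^1; each line after the first costs one multiplication):

6^1 = 6
6^2 = (6^1)^2 = 6^2 = 36
6^4 = (6^2)^2 = 36^2 = 1296
6^8 = (6^4)^2 = 1296^2 = 1679616

Result: 1679616
Multiplications needed: 3 (3 lines after 6^1)

6^8 = 1679616. Using exponentiation by squaring, this requires 3 multiplications. The key idea: if the exponent is even, square the half-power; if odd, multiply by the base once.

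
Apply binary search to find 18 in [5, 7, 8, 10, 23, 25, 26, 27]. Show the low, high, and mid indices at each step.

Binary search for 18 in [5, 7, 8, 10, 23, 25, 26, 27]:

lo=0, hi=7, mid=3, arr[mid]=10 -> 10 < 18, search right half
lo=4, hi=7, mid=5, arr[mid]=25 -> 25 > 18, search left half
lo=4, hi=4, mid=4, arr[mid]=23 -> 23 > 18, search left half
lo=4 > hi=3, target 18 not found

Binary search determines that 18 is not in the array after 3 comparisons. The search space was exhausted without finding the target.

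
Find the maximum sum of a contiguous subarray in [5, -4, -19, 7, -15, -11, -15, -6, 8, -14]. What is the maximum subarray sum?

Using Kadane's algorithm on [5, -4, -19, 7, -15, -11, -15, -6, 8, -14]:

Scanning through the array:
Position 1 (value -4): max_ending_here = 1, max_so_far = 5
Position 2 (value -19): max_ending_here = -18, max_so_far = 5
Position 3 (value 7): max_ending_here = 7, max_so_far = 7
Position 4 (value -15): max_ending_here = -8, max_so_far = 7
Position 5 (value -11): max_ending_here = -11, max_so_far = 7
Position 6 (value -15): max_ending_here = -15, max_so_far = 7
Position 7 (value -6): max_ending_here = -6, max_so_far = 7
Position 8 (value 8): max_ending_here = 8, max_so_far = 8
Position 9 (value -14): max_ending_here = -6, max_so_far = 8

Maximum subarray: [8]
Maximum sum: 8

The maximum subarray is [8] with sum 8. This subarray runs from index 8 to index 8.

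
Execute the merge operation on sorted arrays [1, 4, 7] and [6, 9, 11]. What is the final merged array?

Merging process:

Compare 1 vs 6: take 1 from left. Merged: [1]
Compare 4 vs 6: take 4 from left. Merged: [1, 4]
Compare 7 vs 6: take 6 from right. Merged: [1, 4, 6]
Compare 7 vs 9: take 7 from left. Merged: [1, 4, 6, 7]
Append remaining from right: [9, 11]. Merged: [1, 4, 6, 7, 9, 11]

Final merged array: [1, 4, 6, 7, 9, 11]
Total comparisons: 4

The merged array is [1, 4, 6, 7, 9, 11], requiring 4 comparisons. The merge step runs in O(n) time where n is the total number of elements.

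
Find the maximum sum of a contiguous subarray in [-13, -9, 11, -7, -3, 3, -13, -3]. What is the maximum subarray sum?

Using Kadane's algorithm on [-13, -9, 11, -7, -3, 3, -13, -3]:

Scanning through the array:
Position 1 (value -9): max_ending_here = -9, max_so_far = -9
Position 2 (value 11): max_ending_here = 11, max_so_far = 11
Position 3 (value -7): max_ending_here = 4, max_so_far = 11
Position 4 (value -3): max_ending_here = 1, max_so_far = 11
Position 5 (value 3): max_ending_here = 4, max_so_far = 11
Position 6 (value -13): max_ending_here = -9, max_so_far = 11
Position 7 (value -3): max_ending_here = -3, max_so_far = 11

Maximum subarray: [11]
Maximum sum: 11

The maximum subarray is [11] with sum 11. This subarray runs from index 2 to index 2.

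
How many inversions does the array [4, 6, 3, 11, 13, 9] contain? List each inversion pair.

Finding inversions in [4, 6, 3, 11, 13, 9]:

(0, 2): arr[0]=4 > arr[2]=3
(1, 2): arr[1]=6 > arr[2]=3
(3, 5): arr[3]=11 > arr[5]=9
(4, 5): arr[4]=13 > arr[5]=9

Total inversions: 4

The array has 4 inversion(s): (0,2), (1,2), (3,5), (4,5). Each pair (i,j) satisfies i < j and arr[i] > arr[j].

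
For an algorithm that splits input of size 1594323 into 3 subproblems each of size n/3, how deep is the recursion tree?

For divide and conquer with division factor 3:

Problem sizes at each level:
Level 0: 1594323
Level 1: 531441
Level 2: 177147
Level 3: 59049
Level 4: 19683
Level 5: 6561
Level 6: 2187
Level 7: 729
Level 8: 243
Level 9: 81
Level 10: 27
Level 11: 9
Level 12: 3
Level 13: 1

The root is level 0 and the size-1 base case is level 13 (the tree spans levels 0 through 13, i.e. 14 levels counting the root), so the depth is the number of divisions: log_3(1594323) = 13

The recursion tree depth is log_3(1594323) = 13. At each level, the problem size is divided by 3, so it takes 13 divisions to reduce to a base case of size 1. The algorithm makes 3 recursive calls at each level.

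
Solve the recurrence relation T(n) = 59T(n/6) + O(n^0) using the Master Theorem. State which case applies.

Master Theorem for T(n) = 59T(n/6) + O(n^0):

a = 59, b = 6, c = 0
log_b(a) = log_6(59) = 2.2757

Case 1: c = 0 < log_6(59) = 2.2757
T(n) = O(n^(log_6 59))

For T(n) = 59T(n/6) + O(n^0): log_6(59) = 2.2757. This is Case 1 of the Master Theorem (c < log_b(a), work dominated by leaves), giving O(n^(log_6 59)).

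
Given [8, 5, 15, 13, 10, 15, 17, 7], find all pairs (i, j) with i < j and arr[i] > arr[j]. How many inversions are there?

Finding inversions in [8, 5, 15, 13, 10, 15, 17, 7]:

(0, 1): arr[0]=8 > arr[1]=5
(0, 7): arr[0]=8 > arr[7]=7
(2, 3): arr[2]=15 > arr[3]=13
(2, 4): arr[2]=15 > arr[4]=10
(2, 7): arr[2]=15 > arr[7]=7
(3, 4): arr[3]=13 > arr[4]=10
(3, 7): arr[3]=13 > arr[7]=7
(4, 7): arr[4]=10 > arr[7]=7
(5, 7): arr[5]=15 > arr[7]=7
(6, 7): arr[6]=17 > arr[7]=7

Total inversions: 10

The array has 10 inversion(s): (0,1), (0,7), (2,3), (2,4), (2,7), (3,4), (3,7), (4,7), (5,7), (6,7). Each pair (i,j) satisfies i < j and arr[i] > arr[j].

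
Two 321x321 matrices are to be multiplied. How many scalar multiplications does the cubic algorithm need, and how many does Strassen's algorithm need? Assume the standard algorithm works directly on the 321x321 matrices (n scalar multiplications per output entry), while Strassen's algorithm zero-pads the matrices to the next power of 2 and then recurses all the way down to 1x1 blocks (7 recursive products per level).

Matrix multiplication for 321x321 matrices:

Strassen's algorithm requires power-of-2 dimensions. Pad 321x321 to 512x512 (next power of 2).

Standard algorithm: 321^3 = 33076161 multiplications
Strassen's algorithm: 7^(log2(512)) = 7^9 = 40353607 multiplications
Difference: 33076161 - 40353607 = -7277446 (Strassen uses MORE here due to padding overhead — for small or just-over-power-of-2 n, padding can outweigh the per-level savings)

Standard: 33076161 multiplications (321^3). Strassen: 40353607 multiplications (7^9, after padding to 512x512). Strassen reduces 8 recursive multiplications to 7 at each level.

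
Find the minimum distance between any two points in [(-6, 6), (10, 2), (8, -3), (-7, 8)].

Computing all pairwise distances among 4 points:

d((-6, 6), (10, 2)) = 16.4924
d((-6, 6), (8, -3)) = 16.6433
d((-6, 6), (-7, 8)) = 2.2361 <-- minimum
d((10, 2), (8, -3)) = 5.3852
d((10, 2), (-7, 8)) = 18.0278
d((8, -3), (-7, 8)) = 18.6011

Closest pair: (-6, 6) and (-7, 8) with distance 2.2361

The closest pair is (-6, 6) and (-7, 8) with Euclidean distance 2.2361. For 4 points, brute-force pairwise comparison is shown above. For large n, the divide-and-conquer algorithm (sort by x, recurse on halves, check the dividing strip) achieves O(n log n).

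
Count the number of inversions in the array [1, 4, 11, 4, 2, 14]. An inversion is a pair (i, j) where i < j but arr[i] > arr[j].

Finding inversions in [1, 4, 11, 4, 2, 14]:

(1, 4): arr[1]=4 > arr[4]=2
(2, 3): arr[2]=11 > arr[3]=4
(2, 4): arr[2]=11 > arr[4]=2
(3, 4): arr[3]=4 > arr[4]=2

Total inversions: 4

The array has 4 inversion(s): (1,4), (2,3), (2,4), (3,4). Each pair (i,j) satisfies i < j and arr[i] > arr[j].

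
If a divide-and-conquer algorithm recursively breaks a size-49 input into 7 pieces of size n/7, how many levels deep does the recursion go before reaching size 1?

For divide and conquer with division factor 7:

Problem sizes at each level:
Level 0: 49
Level 1: 7
Level 2: 1

The root is level 0 and the size-1 base case is level 2 (the tree spans levels 0 through 2, i.e. 3 levels counting the root), so the depth is the number of divisions: log_7(49) = 2

The recursion tree depth is log_7(49) = 2. At each level, the problem size is divided by 7, so it takes 2 divisions to reduce to a base case of size 1. The algorithm makes 7 recursive calls at each level.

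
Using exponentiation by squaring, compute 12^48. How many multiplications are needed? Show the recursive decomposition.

Computing 12^48 by squaring (build up from 12^1; each line after the first costs one multiplication):

12^1 = 12
12^2 = (12^1)^2 = 12^2 = 144
12^3 = 12 * 12^2 = 12 * 144 = 1728
12^6 = (12^3)^2 = 1728^2 = 2985984
12^12 = (12^6)^2 = 2985984^2 = 8916100448256
12^24 = (12^12)^2 = 8916100448256^2 = 79496847203390844133441536
12^48 = (12^24)^2 = 79496847203390844133441536^2 = 6319748715279270675921934218987893281199411530039296

Result: 6319748715279270675921934218987893281199411530039296
Multiplications needed: 6 (6 lines after 12^1)

12^48 = 6319748715279270675921934218987893281199411530039296. Using exponentiation by squaring, this requires 6 multiplications. The key idea: if the exponent is even, square the half-power; if odd, multiply by the base once.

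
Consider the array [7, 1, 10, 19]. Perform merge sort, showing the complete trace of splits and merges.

Merge sort trace:

Split: [7, 1, 10, 19] -> [7, 1] and [10, 19]
  Split: [7, 1] -> [7] and [1]
  Merge: [7] + [1] -> [1, 7]
  Split: [10, 19] -> [10] and [19]
  Merge: [10] + [19] -> [10, 19]
Merge: [1, 7] + [10, 19] -> [1, 7, 10, 19]

Final sorted array: [1, 7, 10, 19]

The merge sort proceeds by recursively splitting the array and merging sorted halves.
After all merges, the sorted array is [1, 7, 10, 19].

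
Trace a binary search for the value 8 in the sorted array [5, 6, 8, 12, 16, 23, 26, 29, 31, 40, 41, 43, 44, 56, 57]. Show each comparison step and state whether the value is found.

Binary search for 8 in [5, 6, 8, 12, 16, 23, 26, 29, 31, 40, 41, 43, 44, 56, 57]:

lo=0, hi=14, mid=7, arr[mid]=29 -> 29 > 8, search left half
lo=0, hi=6, mid=3, arr[mid]=12 -> 12 > 8, search left half
lo=0, hi=2, mid=1, arr[mid]=6 -> 6 < 8, search right half
lo=2, hi=2, mid=2, arr[mid]=8 -> Found target at index 2!

Binary search finds 8 at index 2 after 4 comparisons. The search repeatedly halves the search space by comparing with the middle element.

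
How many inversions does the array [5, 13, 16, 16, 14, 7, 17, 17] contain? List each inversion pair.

Finding inversions in [5, 13, 16, 16, 14, 7, 17, 17]:

(1, 5): arr[1]=13 > arr[5]=7
(2, 4): arr[2]=16 > arr[4]=14
(2, 5): arr[2]=16 > arr[5]=7
(3, 4): arr[3]=16 > arr[4]=14
(3, 5): arr[3]=16 > arr[5]=7
(4, 5): arr[4]=14 > arr[5]=7

Total inversions: 6

The array has 6 inversion(s): (1,5), (2,4), (2,5), (3,4), (3,5), (4,5). Each pair (i,j) satisfies i < j and arr[i] > arr[j].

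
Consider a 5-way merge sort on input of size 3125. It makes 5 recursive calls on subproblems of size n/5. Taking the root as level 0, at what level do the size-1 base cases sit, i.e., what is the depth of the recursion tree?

For divide and conquer with division factor 5:

Problem sizes at each level:
Level 0: 3125
Level 1: 625
Level 2: 125
Level 3: 25
Level 4: 5
Level 5: 1

The root is level 0 and the size-1 base case is level 5 (the tree spans levels 0 through 5, i.e. 6 levels counting the root), so the depth is the number of divisions: log_5(3125) = 5

The recursion tree depth is log_5(3125) = 5. At each level, the problem size is divided by 5, so it takes 5 divisions to reduce to a base case of size 1. The algorithm makes 5 recursive calls at each level.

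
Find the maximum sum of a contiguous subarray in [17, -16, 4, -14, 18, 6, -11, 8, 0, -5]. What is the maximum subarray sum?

Using Kadane's algorithm on [17, -16, 4, -14, 18, 6, -11, 8, 0, -5]:

Scanning through the array:
Position 1 (value -16): max_ending_here = 1, max_so_far = 17
Position 2 (value 4): max_ending_here = 5, max_so_far = 17
Position 3 (value -14): max_ending_here = -9, max_so_far = 17
Position 4 (value 18): max_ending_here = 18, max_so_far = 18
Position 5 (value 6): max_ending_here = 24, max_so_far = 24
Position 6 (value -11): max_ending_here = 13, max_so_far = 24
Position 7 (value 8): max_ending_here = 21, max_so_far = 24
Position 8 (value 0): max_ending_here = 21, max_so_far = 24
Position 9 (value -5): max_ending_here = 16, max_so_far = 24

Maximum subarray: [18, 6]
Maximum sum: 24

The maximum subarray is [18, 6] with sum 24. This subarray runs from index 4 to index 5.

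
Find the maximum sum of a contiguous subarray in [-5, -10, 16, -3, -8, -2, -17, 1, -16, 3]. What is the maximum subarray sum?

Using Kadane's algorithm on [-5, -10, 16, -3, -8, -2, -17, 1, -16, 3]:

Scanning through the array:
Position 1 (value -10): max_ending_here = -10, max_so_far = -5
Position 2 (value 16): max_ending_here = 16, max_so_far = 16
Position 3 (value -3): max_ending_here = 13, max_so_far = 16
Position 4 (value -8): max_ending_here = 5, max_so_far = 16
Position 5 (value -2): max_ending_here = 3, max_so_far = 16
Position 6 (value -17): max_ending_here = -14, max_so_far = 16
Position 7 (value 1): max_ending_here = 1, max_so_far = 16
Position 8 (value -16): max_ending_here = -15, max_so_far = 16
Position 9 (value 3): max_ending_here = 3, max_so_far = 16

Maximum subarray: [16]
Maximum sum: 16

The maximum subarray is [16] with sum 16. This subarray runs from index 2 to index 2.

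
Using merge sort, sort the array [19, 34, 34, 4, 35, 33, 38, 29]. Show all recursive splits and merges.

Merge sort trace:

Split: [19, 34, 34, 4, 35, 33, 38, 29] -> [19, 34, 34, 4] and [35, 33, 38, 29]
  Split: [19, 34, 34, 4] -> [19, 34] and [34, 4]
    Split: [19, 34] -> [19] and [34]
    Merge: [19] + [34] -> [19, 34]
    Split: [34, 4] -> [34] and [4]
    Merge: [34] + [4] -> [4, 34]
  Merge: [19, 34] + [4, 34] -> [4, 19, 34, 34]
  Split: [35, 33, 38, 29] -> [35, 33] and [38, 29]
    Split: [35, 33] -> [35] and [33]
    Merge: [35] + [33] -> [33, 35]
    Split: [38, 29] -> [38] and [29]
    Merge: [38] + [29] -> [29, 38]
  Merge: [33, 35] + [29, 38] -> [29, 33, 35, 38]
Merge: [4, 19, 34, 34] + [29, 33, 35, 38] -> [4, 19, 29, 33, 34, 34, 35, 38]

Final sorted array: [4, 19, 29, 33, 34, 34, 35, 38]

The merge sort proceeds by recursively splitting the array and merging sorted halves.
After all merges, the sorted array is [4, 19, 29, 33, 34, 34, 35, 38].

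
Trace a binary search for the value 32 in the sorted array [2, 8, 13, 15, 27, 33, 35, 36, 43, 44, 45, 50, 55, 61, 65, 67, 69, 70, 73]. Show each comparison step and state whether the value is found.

Binary search for 32 in [2, 8, 13, 15, 27, 33, 35, 36, 43, 44, 45, 50, 55, 61, 65, 67, 69, 70, 73]:

lo=0, hi=18, mid=9, arr[mid]=44 -> 44 > 32, search left half
lo=0, hi=8, mid=4, arr[mid]=27 -> 27 < 32, search right half
lo=5, hi=8, mid=6, arr[mid]=35 -> 35 > 32, search left half
lo=5, hi=5, mid=5, arr[mid]=33 -> 33 > 32, search left half
lo=5 > hi=4, target 32 not found

Binary search determines that 32 is not in the array after 4 comparisons. The search space was exhausted without finding the target.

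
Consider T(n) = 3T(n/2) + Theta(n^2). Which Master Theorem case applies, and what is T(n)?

Master Theorem for T(n) = 3T(n/2) + O(n^2):

a = 3, b = 2, c = 2
log_b(a) = log_2(3) = 1.5850

Case 3: c = 2 > log_2(3) = 1.5850
T(n) = O(n^2) = O(n^2)

For T(n) = 3T(n/2) + O(n^2): log_2(3) = 1.5850. This is Case 3 of the Master Theorem (c > log_b(a), work dominated by root), giving O(n^2).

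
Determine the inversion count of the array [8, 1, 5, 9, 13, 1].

Finding inversions in [8, 1, 5, 9, 13, 1]:

(0, 1): arr[0]=8 > arr[1]=1
(0, 2): arr[0]=8 > arr[2]=5
(0, 5): arr[0]=8 > arr[5]=1
(2, 5): arr[2]=5 > arr[5]=1
(3, 5): arr[3]=9 > arr[5]=1
(4, 5): arr[4]=13 > arr[5]=1

Total inversions: 6

The array has 6 inversion(s): (0,1), (0,2), (0,5), (2,5), (3,5), (4,5). Each pair (i,j) satisfies i < j and arr[i] > arr[j].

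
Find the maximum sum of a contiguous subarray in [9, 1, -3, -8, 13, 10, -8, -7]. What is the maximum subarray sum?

Using Kadane's algorithm on [9, 1, -3, -8, 13, 10, -8, -7]:

Scanning through the array:
Position 1 (value 1): max_ending_here = 10, max_so_far = 10
Position 2 (value -3): max_ending_here = 7, max_so_far = 10
Position 3 (value -8): max_ending_here = -1, max_so_far = 10
Position 4 (value 13): max_ending_here = 13, max_so_far = 13
Position 5 (value 10): max_ending_here = 23, max_so_far = 23
Position 6 (value -8): max_ending_here = 15, max_so_far = 23
Position 7 (value -7): max_ending_here = 8, max_so_far = 23

Maximum subarray: [13, 10]
Maximum sum: 23

The maximum subarray is [13, 10] with sum 23. This subarray runs from index 4 to index 5.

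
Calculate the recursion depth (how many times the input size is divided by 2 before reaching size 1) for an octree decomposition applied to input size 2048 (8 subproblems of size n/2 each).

For divide and conquer with division factor 2:

Problem sizes at each level:
Level 0: 2048
Level 1: 1024
Level 2: 512
Level 3: 256
Level 4: 128
Level 5: 64
Level 6: 32
Level 7: 16
Level 8: 8
Level 9: 4
Level 10: 2
Level 11: 1

The root is level 0 and the size-1 base case is level 11 (the tree spans levels 0 through 11, i.e. 12 levels counting the root), so the depth is the number of divisions: log_2(2048) = 11

The recursion tree depth is log_2(2048) = 11. At each level, the problem size is divided by 2, so it takes 11 divisions to reduce to a base case of size 1. The algorithm makes 8 recursive calls at each level.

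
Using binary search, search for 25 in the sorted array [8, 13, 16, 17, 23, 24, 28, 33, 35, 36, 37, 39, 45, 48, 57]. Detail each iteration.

Binary search for 25 in [8, 13, 16, 17, 23, 24, 28, 33, 35, 36, 37, 39, 45, 48, 57]:

lo=0, hi=14, mid=7, arr[mid]=33 -> 33 > 25, search left half
lo=0, hi=6, mid=3, arr[mid]=17 -> 17 < 25, search right half
lo=4, hi=6, mid=5, arr[mid]=24 -> 24 < 25, search right half
lo=6, hi=6, mid=6, arr[mid]=28 -> 28 > 25, search left half
lo=6 > hi=5, target 25 not found

Binary search determines that 25 is not in the array after 4 comparisons. The search space was exhausted without finding the target.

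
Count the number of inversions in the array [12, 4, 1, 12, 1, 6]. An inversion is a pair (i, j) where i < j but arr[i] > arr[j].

Finding inversions in [12, 4, 1, 12, 1, 6]:

(0, 1): arr[0]=12 > arr[1]=4
(0, 2): arr[0]=12 > arr[2]=1
(0, 4): arr[0]=12 > arr[4]=1
(0, 5): arr[0]=12 > arr[5]=6
(1, 2): arr[1]=4 > arr[2]=1
(1, 4): arr[1]=4 > arr[4]=1
(3, 4): arr[3]=12 > arr[4]=1
(3, 5): arr[3]=12 > arr[5]=6

Total inversions: 8

The array has 8 inversion(s): (0,1), (0,2), (0,4), (0,5), (1,2), (1,4), (3,4), (3,5). Each pair (i,j) satisfies i < j and arr[i] > arr[j].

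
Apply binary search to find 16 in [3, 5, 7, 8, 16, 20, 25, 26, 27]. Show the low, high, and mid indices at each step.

Binary search for 16 in [3, 5, 7, 8, 16, 20, 25, 26, 27]:

lo=0, hi=8, mid=4, arr[mid]=16 -> Found target at index 4!

Binary search finds 16 at index 4 after 1 comparisons. The search repeatedly halves the search space by comparing with the middle element.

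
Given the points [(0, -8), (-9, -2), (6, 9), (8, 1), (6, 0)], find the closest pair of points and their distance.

Computing all pairwise distances among 5 points:

d((0, -8), (-9, -2)) = 10.8167
d((0, -8), (6, 9)) = 18.0278
d((0, -8), (8, 1)) = 12.0416
d((0, -8), (6, 0)) = 10.0
d((-9, -2), (6, 9)) = 18.6011
d((-9, -2), (8, 1)) = 17.2627
d((-9, -2), (6, 0)) = 15.1327
d((6, 9), (8, 1)) = 8.2462
d((6, 9), (6, 0)) = 9.0
d((8, 1), (6, 0)) = 2.2361 <-- minimum

Closest pair: (8, 1) and (6, 0) with distance 2.2361

The closest pair is (8, 1) and (6, 0) with Euclidean distance 2.2361. For 5 points, brute-force pairwise comparison is shown above. For large n, the divide-and-conquer algorithm (sort by x, recurse on halves, check the dividing strip) achieves O(n log n).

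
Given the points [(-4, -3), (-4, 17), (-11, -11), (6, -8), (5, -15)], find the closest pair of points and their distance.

Computing all pairwise distances among 5 points:

d((-4, -3), (-4, 17)) = 20.0
d((-4, -3), (-11, -11)) = 10.6301
d((-4, -3), (6, -8)) = 11.1803
d((-4, -3), (5, -15)) = 15.0
d((-4, 17), (-11, -11)) = 28.8617
d((-4, 17), (6, -8)) = 26.9258
d((-4, 17), (5, -15)) = 33.2415
d((-11, -11), (6, -8)) = 17.2627
d((-11, -11), (5, -15)) = 16.4924
d((6, -8), (5, -15)) = 7.0711 <-- minimum

Closest pair: (6, -8) and (5, -15) with distance 7.0711

The closest pair is (6, -8) and (5, -15) with Euclidean distance 7.0711. For 5 points, brute-force pairwise comparison is shown above. For large n, the divide-and-conquer algorithm (sort by x, recurse on halves, check the dividing strip) achieves O(n log n).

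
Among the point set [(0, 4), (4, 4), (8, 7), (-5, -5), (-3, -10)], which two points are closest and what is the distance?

Computing all pairwise distances among 5 points:

d((0, 4), (4, 4)) = 4.0 <-- minimum
d((0, 4), (8, 7)) = 8.544
d((0, 4), (-5, -5)) = 10.2956
d((0, 4), (-3, -10)) = 14.3178
d((4, 4), (8, 7)) = 5.0
d((4, 4), (-5, -5)) = 12.7279
d((4, 4), (-3, -10)) = 15.6525
d((8, 7), (-5, -5)) = 17.6918
d((8, 7), (-3, -10)) = 20.2485
d((-5, -5), (-3, -10)) = 5.3852

Closest pair: (0, 4) and (4, 4) with distance 4.0

The closest pair is (0, 4) and (4, 4) with Euclidean distance 4.0. For 5 points, brute-force pairwise comparison is shown above. For large n, the divide-and-conquer algorithm (sort by x, recurse on halves, check the dividing strip) achieves O(n log n).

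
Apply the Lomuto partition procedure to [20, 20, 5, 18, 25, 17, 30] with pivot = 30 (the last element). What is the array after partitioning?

Lomuto partition with pivot = 30:

Initial array: [20, 20, 5, 18, 25, 17, 30]

arr[0]=20 <= 30: swap with position 0, array becomes [20, 20, 5, 18, 25, 17, 30]
arr[1]=20 <= 30: swap with position 1, array becomes [20, 20, 5, 18, 25, 17, 30]
arr[2]=5 <= 30: swap with position 2, array becomes [20, 20, 5, 18, 25, 17, 30]
arr[3]=18 <= 30: swap with position 3, array becomes [20, 20, 5, 18, 25, 17, 30]
arr[4]=25 <= 30: swap with position 4, array becomes [20, 20, 5, 18, 25, 17, 30]
arr[5]=17 <= 30: swap with position 5, array becomes [20, 20, 5, 18, 25, 17, 30]

Place pivot at position 6: [20, 20, 5, 18, 25, 17, 30]
Pivot position: 6

After partitioning with pivot 30, the array becomes [20, 20, 5, 18, 25, 17, 30]. The pivot is placed at index 6. All elements to the left of the pivot are <= 30, and all elements to the right are > 30.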